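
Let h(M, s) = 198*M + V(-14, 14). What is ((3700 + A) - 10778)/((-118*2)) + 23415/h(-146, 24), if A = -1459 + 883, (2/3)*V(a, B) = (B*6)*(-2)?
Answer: 3627745/114696 ≈ 31.629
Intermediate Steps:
V(a, B) = -18*B (V(a, B) = 3*((B*6)*(-2))/2 = 3*((6*B)*(-2))/2 = 3*(-12*B)/2 = -18*B)
h(M, s) = -252 + 198*M (h(M, s) = 198*M - 18*14 = 198*M - 252 = -252 + 198*M)
A = -576
((3700 + A) - 10778)/((-118*2)) + 23415/h(-146, 24) = ((3700 - 576) - 10778)/((-118*2)) + 23415/(-252 + 198*(-146)) = (3124 - 10778)/(-236) + 23415/(-252 - 28908) = -7654*(-1/236) + 23415/(-29160) = 3827/118 + 23415*(-1/29160) = 3827/118 - 1561/1944 = 3627745/114696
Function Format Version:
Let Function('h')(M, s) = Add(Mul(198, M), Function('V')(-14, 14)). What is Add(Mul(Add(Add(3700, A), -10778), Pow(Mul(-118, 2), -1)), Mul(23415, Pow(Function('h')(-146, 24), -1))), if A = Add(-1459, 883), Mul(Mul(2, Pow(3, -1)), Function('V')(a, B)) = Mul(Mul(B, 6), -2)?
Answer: Rational(3627745, 114696) ≈ 31.629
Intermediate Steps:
Function('V')(a, B) = Mul(-18, B) (Function('V')(a, B) = Mul(Rational(3, 2), Mul(Mul(B, 6), -2)) = Mul(Rational(3, 2), Mul(Mul(6, B), -2)) = Mul(Rational(3, 2), Mul(-12, B)) = Mul(-18, B))
Function('h')(M, s) = Add(-252, Mul(198, M)) (Function('h')(M, s) = Add(Mul(198, M), Mul(-18, 14)) = Add(Mul(198, M), -252) = Add(-252, Mul(198, M)))
A = -576
Add(Mul(Add(Add(3700, A), -10778), Pow(Mul(-118, 2), -1)), Mul(23415, Pow(Function('h')(-146, 24), -1))) = Add(Mul(Add(Add(3700, -576), -10778), Pow(Mul(-118, 2), -1)), Mul(23415, Pow(Add(-252, Mul(198, -146)), -1))) = Add(Mul(Add(3124, -10778), Pow(-236, -1)), Mul(23415, Pow(Add(-252, -28908), -1))) = Add(Mul(-7654, Rational(-1, 236)), Mul(23415, Pow(-29160, -1))) = Add(Rational(3827, 118), Mul(23415, Rational(-1, 29160))) = Add(Rational(3827, 118), Rational(-1561, 1944)) = Rational(3627745, 114696)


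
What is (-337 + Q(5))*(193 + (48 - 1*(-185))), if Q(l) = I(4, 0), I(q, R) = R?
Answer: -143562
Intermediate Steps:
Q(l) = 0
(-337 + Q(5))*(193 + (48 - 1*(-185))) = (-337 + 0)*(193 + (48 - 1*(-185))) = -337*(193 + (48 + 185)) = -337*(193 + 233) = -337*426 = -143562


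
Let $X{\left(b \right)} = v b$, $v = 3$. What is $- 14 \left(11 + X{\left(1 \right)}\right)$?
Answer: $-196$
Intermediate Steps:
$X{\left(b \right)} = 3 b$
$- 14 \left(11 + X{\left(1 \right)}\right) = - 14 \left(11 + 3 \cdot 1\right) = - 14 \left(11 + 3\right) = \left(-14\right) 14 = -196$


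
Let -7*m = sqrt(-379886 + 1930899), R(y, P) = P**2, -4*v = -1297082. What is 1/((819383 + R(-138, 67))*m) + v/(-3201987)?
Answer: -648541/6403974 - sqrt(1551013)/182548026048 ≈ -0.10127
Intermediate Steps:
v = 648541/2 (v = -1/4*(-1297082) = 648541/2 ≈ 3.2427e+5)
m = -sqrt(1551013)/7 (m = -sqrt(-379886 + 1930899)/7 = -sqrt(1551013)/7 ≈ -177.91)
1/((819383 + R(-138, 67))*m) + v/(-3201987) = 1/((819383 + 67**2)*((-sqrt(1551013)/7))) + (648541/2)/(-3201987) = (-7*sqrt(1551013)/1551013)/(819383 + 4489) + (648541/2)*(-1/3201987) = (-7*sqrt(1551013)/1551013)/823872 - 648541/6403974 = -sqrt(1551013)/182548026048 - 648541/6403974 = -648541/6403974 - sqrt(1551013)/182548026048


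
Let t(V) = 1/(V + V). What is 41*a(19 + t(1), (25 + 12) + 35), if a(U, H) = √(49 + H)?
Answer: 451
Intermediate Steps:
t(V) = 1/(2*V)
41*a(19 + t(1), (25 + 12) + 35) = 41*√(49 + ((25 + 12) + 35)) = 41*√(49 + (37 + 35)) = 41*√(49 + 72) = 41*√121 = 41*11 = 451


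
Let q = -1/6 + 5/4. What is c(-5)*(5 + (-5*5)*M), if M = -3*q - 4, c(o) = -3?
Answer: -2235/4 ≈ -558.75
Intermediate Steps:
q = 13/12 (q = -1*⅙ + 5*(¼) = -⅙ + 5/4 = 13/12 ≈ 1.0833)
M = -29/4 (M = -3*13/12 - 4 = -13/4 - 4 = -29/4 ≈ -7.2500)
c(-5)*(5 + (-5*5)*M) = -3*(5 - 5*5*(-29/4)) = -3*(5 - 25*(-29/4)) = -3*(5 + 725/4) = -3*745/4 = -2235/4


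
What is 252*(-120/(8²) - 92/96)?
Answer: -714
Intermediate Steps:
252*(-120/(8²) - 92/96) = 252*(-120/64 - 92*1/96) = 252*(-120*1/64 - 23/24) = 252*(-15/8 - 23/24) = 252*(-17/6) = -714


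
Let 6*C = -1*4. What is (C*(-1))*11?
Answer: 22/3 ≈ 7.3333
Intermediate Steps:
C = -⅔ (C = (-1*4)/6 = (⅙)*(-4) = -⅔ ≈ -0.66667)
(C*(-1))*11 = -⅔*(-1)*11 = (⅔)*11 = 22/3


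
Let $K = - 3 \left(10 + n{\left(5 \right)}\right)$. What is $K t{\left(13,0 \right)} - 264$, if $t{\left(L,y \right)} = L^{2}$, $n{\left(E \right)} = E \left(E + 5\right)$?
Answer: $-30684$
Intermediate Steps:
$n{\left(E \right)} = E \left(5 + E\right)$
$K = -180$ ($K = - 3 \left(10 + 5 \left(5 + 5\right)\right) = - 3 \left(10 + 5 \cdot 10\right) = - 3 \left(10 + 50\right) = \left(-3\right) 60 = -180$)
$K t{\left(13,0 \right)} - 264 = - 180 \cdot 13^{2} - 264 = \left(-180\right) 169 - 264 = -30420 - 264 = -30684$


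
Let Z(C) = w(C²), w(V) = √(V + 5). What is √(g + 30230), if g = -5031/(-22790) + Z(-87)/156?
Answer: √(12915828564210 + 2738775*√7574)/20670 ≈ 173.87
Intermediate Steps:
w(V) = √(5 + V)
Z(C) = √(5 + C²)
g = 117/530 + √7574/156 (g = -5031/(-22790) + √(5 + (-87)²)/156 = -5031*(-1/22790) + √(5 + 7569)*(1/156) = 117/530 + √7574*(1/156) = 117/530 + √7574/156 ≈ 0.77863)
√(g + 30230) = √((117/530 + √7574/156) + 30230) = √(16022017/530 + √7574/156)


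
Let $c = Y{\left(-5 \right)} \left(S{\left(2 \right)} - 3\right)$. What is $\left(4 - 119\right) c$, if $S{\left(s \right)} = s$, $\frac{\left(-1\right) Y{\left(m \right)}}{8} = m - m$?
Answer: $0$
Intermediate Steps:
$Y{\left(m \right)} = 0$ ($Y{\left(m \right)} = - 8 \left(m - m\right) = \left(-8\right) 0 = 0$)
$c = 0$ ($c = 0 \left(2 - 3\right) = 0 \left(-1\right) = 0$)
$\left(4 - 119\right) c = \left(4 - 119\right) 0 = \left(-115\right) 0 = 0$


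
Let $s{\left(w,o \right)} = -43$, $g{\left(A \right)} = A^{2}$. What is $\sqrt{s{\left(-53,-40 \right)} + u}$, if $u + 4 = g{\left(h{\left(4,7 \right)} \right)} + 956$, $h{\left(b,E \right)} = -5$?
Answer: $\sqrt{934} \approx 30.561$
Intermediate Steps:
$u = 977$ ($u = -4 + \left(\left(-5\right)^{2} + 956\right) = -4 + \left(25 + 956\right) = -4 + 981 = 977$)
$\sqrt{s{\left(-53,-40 \right)} + u} = \sqrt{-43 + 977} = \sqrt{934}$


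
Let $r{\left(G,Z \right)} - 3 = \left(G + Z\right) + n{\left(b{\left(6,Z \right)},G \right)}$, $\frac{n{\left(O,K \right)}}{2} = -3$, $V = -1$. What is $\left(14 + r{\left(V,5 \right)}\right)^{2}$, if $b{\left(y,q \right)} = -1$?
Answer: $225$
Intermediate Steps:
$n{\left(O,K \right)} = -6$ ($n{\left(O,K \right)} = 2 \left(-3\right) = -6$)
$r{\left(G,Z \right)} = -3 + G + Z$ ($r{\left(G,Z \right)} = 3 - \left(6 - G - Z\right) = 3 + \left(-6 + G + Z\right) = -3 + G + Z$)
$\left(14 + r{\left(V,5 \right)}\right)^{2} = \left(14 - -1\right)^{2} = \left(14 + 1\right)^{2} = 15^{2} = 225$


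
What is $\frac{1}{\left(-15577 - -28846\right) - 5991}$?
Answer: $\frac{1}{7278} \approx 0.0001374$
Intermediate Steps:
$\frac{1}{\left(-15577 - -28846\right) - 5991} = \frac{1}{\left(-15577 + 28846\right) - 5991} = \frac{1}{13269 - 5991} = \frac{1}{7278}$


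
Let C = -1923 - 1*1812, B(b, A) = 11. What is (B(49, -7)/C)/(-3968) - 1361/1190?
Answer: -2017066019/1763637120 ≈ -1.1437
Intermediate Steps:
C = -3735 (C = -1923 - 1812 = -3735)
(B(49, -7)/C)/(-3968) - 1361/1190 = (11/(-3735))/(-3968) - 1361/1190 = (11*(-1/3735))*(-1/3968) - 1361*1/1190 = -11/3735*(-1/3968) - 1361/1190 = 11/14820480 - 1361/1190 = -2017066019/1763637120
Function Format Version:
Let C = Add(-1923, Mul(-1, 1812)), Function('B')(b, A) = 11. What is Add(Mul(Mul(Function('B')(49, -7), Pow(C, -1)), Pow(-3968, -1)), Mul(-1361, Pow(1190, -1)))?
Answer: Rational(-2017066019, 1763637120) ≈ -1.1437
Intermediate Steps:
C = -3735 (C = Add(-1923, -1812) = -3735)
Add(Mul(Mul(Function('B')(49, -7), Pow(C, -1)), Pow(-3968, -1)), Mul(-1361, Pow(1190, -1))) = Add(Mul(Mul(11, Pow(-3735, -1)), Pow(-3968, -1)), Mul(-1361, Pow(1190, -1))) = Add(Mul(Mul(11, Rational(-1, 3735)), Rational(-1, 3968)), Mul(-1361, Rational(1, 1190))) = Add(Mul(Rational(-11, 3735), Rational(-1, 3968)), Rational(-1361, 1190)) = Add(Rational(11, 14820480), Rational(-1361, 1190)) = Rational(-2017066019, 1763637120)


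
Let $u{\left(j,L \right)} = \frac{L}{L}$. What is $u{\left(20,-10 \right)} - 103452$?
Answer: $-103451$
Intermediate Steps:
$u{\left(j,L \right)} = 1$
$u{\left(20,-10 \right)} - 103452 = 1 - 103452 = -103451$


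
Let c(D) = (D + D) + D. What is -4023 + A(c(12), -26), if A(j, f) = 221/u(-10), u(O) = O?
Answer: -40451/10 ≈ -4045.1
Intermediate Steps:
c(D) = 3*D (c(D) = 2*D + D = 3*D)
A(j, f) = -221/10 (A(j, f) = 221/(-10) = 221*(-⅒) = -221/10)
-4023 + A(c(12), -26) = -4023 - 221/10 = -40451/10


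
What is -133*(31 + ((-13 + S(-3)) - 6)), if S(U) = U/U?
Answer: -1729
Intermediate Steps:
S(U) = 1
-133*(31 + ((-13 + S(-3)) - 6)) = -133*(31 + ((-13 + 1) - 6)) = -133*(31 + (-12 - 6)) = -133*(31 - 18) = -133*13 = -1729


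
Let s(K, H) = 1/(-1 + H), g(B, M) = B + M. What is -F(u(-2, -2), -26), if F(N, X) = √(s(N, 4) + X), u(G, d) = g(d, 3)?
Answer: -I*√231/3 ≈ -5.0662*I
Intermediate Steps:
u(G, d) = 3 + d (u(G, d) = d + 3 = 3 + d)
F(N, X) = √(⅓ + X) (F(N, X) = √(1/(-1 + 4) + X) = √(1/3 + X) = √(⅓ + X))
-F(u(-2, -2), -26) = -√(3 + 9*(-26))/3 = -√(3 - 234)/3 = -√(-231)/3 = -I*√231/3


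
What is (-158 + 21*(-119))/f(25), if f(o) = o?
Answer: -2657/25 ≈ -106.28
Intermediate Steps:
(-158 + 21*(-119))/f(25) = (-158 + 21*(-119))/25 = (-158 - 2499)*(1/25) = -2657*1/25 = -2657/25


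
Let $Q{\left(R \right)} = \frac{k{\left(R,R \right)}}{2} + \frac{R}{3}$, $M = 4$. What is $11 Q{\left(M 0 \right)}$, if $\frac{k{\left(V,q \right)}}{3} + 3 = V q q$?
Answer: $- \frac{99}{2} \approx -49.5$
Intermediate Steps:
$k{\left(V,q \right)} = -9 + 3 V q^{2}$ ($k{\left(V,q \right)} = -9 + 3 V q q = -9 + 3 V q^{2}$)
$Q{\left(R \right)} = - \frac{9}{2} + \frac{R}{3} + \frac{3 R^{3}}{2}$ ($Q{\left(R \right)} = \frac{-9 + 3 R R^{2}}{2} + \frac{R}{3} = \left(-9 + 3 R^{3}\right) \frac{1}{2} + R \frac{1}{3} = \left(- \frac{9}{2} + \frac{3 R^{3}}{2}\right) + \frac{R}{3} = - \frac{9}{2} + \frac{R}{3} + \frac{3 R^{3}}{2}$)
$11 Q{\left(M 0 \right)} = 11 \left(- \frac{9}{2} + \frac{4 \cdot 0}{3} + \frac{3 \left(4 \cdot 0\right)^{3}}{2}\right) = 11 \left(- \frac{9}{2} + \frac{1}{3} \cdot 0 + \frac{3 \cdot 0^{3}}{2}\right) = 11 \left(- \frac{9}{2} + 0 + \frac{3}{2} \cdot 0\right) = 11 \left(- \frac{9}{2} + 0 + 0\right) = 11 \left(- \frac{9}{2}\right) = - \frac{99}{2}$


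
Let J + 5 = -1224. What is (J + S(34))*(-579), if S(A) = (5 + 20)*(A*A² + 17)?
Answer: -568459884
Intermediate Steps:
J = -1229 (J = -5 - 1224 = -1229)
S(A) = 425 + 25*A³ (S(A) = 25*(A³ + 17) = 25*(17 + A³) = 425 + 25*A³)
(J + S(34))*(-579) = (-1229 + (425 + 25*34³))*(-579) = (-1229 + (425 + 25*39304))*(-579) = (-1229 + (425 + 982600))*(-579) = (-1229 + 983025)*(-579) = 981796*(-579) = -568459884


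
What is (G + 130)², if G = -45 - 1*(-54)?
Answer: 19321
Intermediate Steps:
G = 9 (G = -45 + 54 = 9)
(G + 130)² = (9 + 130)² = 139² = 19321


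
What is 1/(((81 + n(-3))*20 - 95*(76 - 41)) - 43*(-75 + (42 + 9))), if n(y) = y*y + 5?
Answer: -1/393 ≈ -0.0025445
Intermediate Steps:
n(y) = 5 + y² (n(y) = y² + 5 = 5 + y²)
1/(((81 + n(-3))*20 - 95*(76 - 41)) - 43*(-75 + (42 + 9))) = 1/(((81 + (5 + (-3)²))*20 - 95*(76 - 41)) - 43*(-75 + (42 + 9))) = 1/(((81 + (5 + 9))*20 - 95*35) - 43*(-75 + 51)) = 1/(((81 + 14)*20 - 3325) - 43*(-24)) = 1/((95*20 - 3325) + 1032) = 1/((1900 - 3325) + 1032) = 1/(-1425 + 1032) = 1/(-393) = -1/393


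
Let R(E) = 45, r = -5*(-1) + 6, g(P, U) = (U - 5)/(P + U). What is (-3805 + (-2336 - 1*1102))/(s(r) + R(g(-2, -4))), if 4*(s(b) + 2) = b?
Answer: -28972/183 ≈ -158.32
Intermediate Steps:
g(P, U) = (-5 + U)/(P + U)
r = 11 (r = 5 + 6 = 11)
s(b) = -2 + b/4
(-3805 + (-2336 - 1*1102))/(s(r) + R(g(-2, -4))) = (-3805 + (-2336 - 1*1102))/((-2 + (1/4)*11) + 45) = (-3805 + (-2336 - 1102))/((-2 + 11/4) + 45) = (-3805 - 3438)/(3/4 + 45) = -7243/183/4 = -7243*4/183 = -28972/183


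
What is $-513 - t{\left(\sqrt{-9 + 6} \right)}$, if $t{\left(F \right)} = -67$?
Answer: $-446$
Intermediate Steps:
$-513 - t{\left(\sqrt{-9 + 6} \right)} = -513 - -67 = -513 + 67 = -446$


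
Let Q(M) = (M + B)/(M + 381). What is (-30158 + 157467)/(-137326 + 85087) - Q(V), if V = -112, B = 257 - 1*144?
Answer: -34298360/14052291 ≈ -2.4408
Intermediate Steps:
B = 113 (B = 257 - 144 = 113)
Q(M) = (113 + M)/(381 + M) (Q(M) = (M + 113)/(M + 381) = (113 + M)/(381 + M))
(-30158 + 157467)/(-137326 + 85087) - Q(V) = (-30158 + 157467)/(-137326 + 85087) - (113 - 112)/(381 - 112) = 127309/(-52239) - 1/269 = 127309*(-1/52239) - 1/269 = -127309/52239 - 1*1/269 = -127309/52239 - 1/269 = -34298360/14052291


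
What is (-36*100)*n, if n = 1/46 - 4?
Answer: 329400/23 ≈ 14322.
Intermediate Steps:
n = -183/46 (n = 1/46 - 4 = -183/46 ≈ -3.9783)
(-36*100)*n = -36*100*(-183/46) = -3600*(-183/46) = 329400/23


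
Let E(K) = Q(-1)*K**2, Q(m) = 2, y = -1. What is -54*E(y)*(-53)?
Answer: 5724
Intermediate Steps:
E(K) = 2*K**2
-54*E(y)*(-53) = -108*(-1)**2*(-53) = -108*(-53) = 5724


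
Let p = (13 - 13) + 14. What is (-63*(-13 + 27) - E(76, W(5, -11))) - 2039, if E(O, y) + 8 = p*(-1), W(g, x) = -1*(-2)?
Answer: -2899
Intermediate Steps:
p = 14 (p = 0 + 14 = 14)
W(g, x) = 2
E(O, y) = -22 (E(O, y) = -8 + 14*(-1) = -8 - 14 = -22)
(-63*(-13 + 27) - E(76, W(5, -11))) - 2039 = (-63*(-13 + 27) - 1*(-22)) - 2039 = (-63*14 + 22) - 2039 = (-882 + 22) - 2039 = -860 - 2039 = -2899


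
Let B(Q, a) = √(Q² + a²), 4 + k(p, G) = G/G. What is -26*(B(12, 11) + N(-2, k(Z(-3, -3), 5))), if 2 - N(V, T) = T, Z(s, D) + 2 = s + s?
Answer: -130 - 26*√265 ≈ -553.25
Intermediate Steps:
Z(s, D) = -2 + 2*s (Z(s, D) = -2 + (s + s) = -2 + 2*s)
k(p, G) = -3 (k(p, G) = -4 + G/G = -4 + 1 = -3)
N(V, T) = 2 - T
-26*(B(12, 11) + N(-2, k(Z(-3, -3), 5))) = -26*(√(12² + 11²) + (2 - 1*(-3))) = -26*(√(144 + 121) + (2 + 3)) = -26*(√265 + 5) = -26*(5 + √265) = -130 - 26*√265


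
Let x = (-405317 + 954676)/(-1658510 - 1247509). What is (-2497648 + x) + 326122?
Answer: -6310496364353/2906019 ≈ -2.1715e+6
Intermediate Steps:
x = -549359/2906019 (x = 549359/(-2906019) = 549359*(-1/2906019) = -549359/2906019 ≈ -0.18904)
(-2497648 + x) + 326122 = (-2497648 - 549359/2906019) + 326122 = -7258213092671/2906019 + 326122 = -6310496364353/2906019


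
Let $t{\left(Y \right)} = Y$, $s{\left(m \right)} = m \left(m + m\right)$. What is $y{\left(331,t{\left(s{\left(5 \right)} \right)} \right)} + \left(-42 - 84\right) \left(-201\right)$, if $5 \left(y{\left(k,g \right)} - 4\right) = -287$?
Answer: $\frac{126363}{5} \approx 25273.0$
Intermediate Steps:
$s{\left(m \right)} = 2 m^{2}$ ($s{\left(m \right)} = m 2 m = 2 m^{2}$)
$y{\left(k,g \right)} = - \frac{267}{5}$ ($y{\left(k,g \right)} = 4 + \frac{1}{5} \left(-287\right) = 4 - \frac{287}{5} = - \frac{267}{5}$)
$y{\left(331,t{\left(s{\left(5 \right)} \right)} \right)} + \left(-42 - 84\right) \left(-201\right) = - \frac{267}{5} + \left(-42 - 84\right) \left(-201\right) = - \frac{267}{5} - -25326 = - \frac{267}{5} + 25326 = \frac{126363}{5}$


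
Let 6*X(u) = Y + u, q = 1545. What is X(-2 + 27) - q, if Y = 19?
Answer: -4613/3 ≈ -1537.7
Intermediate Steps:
X(u) = 19/6 + u/6 (X(u) = (19 + u)/6 = 19/6 + u/6)
X(-2 + 27) - q = (19/6 + (-2 + 27)/6) - 1*1545 = (19/6 + (⅙)*25) - 1545 = (19/6 + 25/6) - 1545 = 22/3 - 1545 = -4613/3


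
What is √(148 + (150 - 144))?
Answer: √154 ≈ 12.410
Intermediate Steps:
√(148 + (150 - 144)) = √(148 + 6) = √154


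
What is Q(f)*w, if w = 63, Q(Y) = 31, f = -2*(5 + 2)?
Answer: 1953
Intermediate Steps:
f = -14 (f = -2*7 = -14)
Q(f)*w = 31*63 = 1953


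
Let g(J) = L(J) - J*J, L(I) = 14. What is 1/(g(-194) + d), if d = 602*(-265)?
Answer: -1/197152 ≈ -5.0722e-6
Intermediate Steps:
g(J) = 14 - J² (g(J) = 14 - J*J = 14 - J²)
d = -159530
1/(g(-194) + d) = 1/((14 - 1*(-194)²) - 159530) = 1/((14 - 1*37636) - 159530) = 1/((14 - 37636) - 159530) = 1/(-37622 - 159530) = 1/(-197152) = -1/197152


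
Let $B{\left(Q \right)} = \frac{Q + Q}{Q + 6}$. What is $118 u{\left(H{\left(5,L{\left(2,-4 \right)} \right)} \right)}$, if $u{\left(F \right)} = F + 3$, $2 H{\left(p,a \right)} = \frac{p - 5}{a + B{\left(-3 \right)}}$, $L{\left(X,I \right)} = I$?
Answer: $354$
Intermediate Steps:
$B{\left(Q \right)} = \frac{2 Q}{6 + Q}$
$H{\left(p,a \right)} = \frac{-5 + p}{2 \left(-2 + a\right)}$ ($H{\left(p,a \right)} = \frac{\left(p - 5\right) \frac{1}{a + 2 \left(-3\right) \frac{1}{6 - 3}}}{2} = \frac{\left(-5 + p\right) \frac{1}{a + 2 \left(-3\right) \frac{1}{3}}}{2} = \frac{\left(-5 + p\right) \frac{1}{a - 2}}{2} = \frac{\left(-5 + p\right) \frac{1}{-2 + a}}{2} = \frac{\frac{1}{-2 + a} \left(-5 + p\right)}{2} = \frac{-5 + p}{2 \left(-2 + a\right)}$)
$u{\left(F \right)} = 3 + F$
$118 u{\left(H{\left(5,L{\left(2,-4 \right)} \right)} \right)} = 118 \left(3 + \frac{-5 + 5}{2 \left(-2 - 4\right)}\right) = 118 \left(3 + \frac{1}{2} \frac{1}{-6} \cdot 0\right) = 118 \left(3 + \frac{1}{2} \left(- \frac{1}{6}\right) 0\right) = 118 \left(3 + 0\right) = 118 \cdot 3 = 354$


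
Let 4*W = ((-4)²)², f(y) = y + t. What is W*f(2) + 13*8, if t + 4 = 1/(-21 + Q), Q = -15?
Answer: -232/9 ≈ -25.778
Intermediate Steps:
t = -145/36 (t = -4 + 1/(-21 - 15) = -4 + 1/(-36) = -4 - 1/36 = -145/36 ≈ -4.0278)
f(y) = -145/36 + y (f(y) = y - 145/36 = -145/36 + y)
W = 64 (W = ((-4)²)²/4 = (¼)*16² = (¼)*256 = 64)
W*f(2) + 13*8 = 64*(-145/36 + 2) + 13*8 = 64*(-73/36) + 104 = -1168/9 + 104 = -232/9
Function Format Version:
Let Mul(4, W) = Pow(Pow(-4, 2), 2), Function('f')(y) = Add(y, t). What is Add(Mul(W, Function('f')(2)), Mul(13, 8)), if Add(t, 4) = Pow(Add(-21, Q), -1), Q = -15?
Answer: Rational(-232, 9) ≈ -25.778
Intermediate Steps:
t = Rational(-145, 36) (t = Add(-4, Pow(Add(-21, -15), -1)) = Add(-4, Pow(-36, -1)) = Add(-4, Rational(-1, 36)) = Rational(-145, 36) ≈ -4.0278)
Function('f')(y) = Add(Rational(-145, 36), y) (Function('f')(y) = Add(y, Rational(-145, 36)) = Add(Rational(-145, 36), y))
W = 64 (W = Mul(Rational(1, 4), Pow(Pow(-4, 2), 2)) = Mul(Rational(1, 4), Pow(16, 2)) = Mul(Rational(1, 4), 256) = 64)
Add(Mul(W, Function('f')(2)), Mul(13, 8)) = Add(Mul(64, Add(Rational(-145, 36), 2)), Mul(13, 8)) = Add(Mul(64, Rational(-73, 36)), 104) = Add(Rational(-1168, 9), 104) = Rational(-232, 9)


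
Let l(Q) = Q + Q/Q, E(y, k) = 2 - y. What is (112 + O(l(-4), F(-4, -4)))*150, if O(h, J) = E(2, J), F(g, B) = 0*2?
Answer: 16800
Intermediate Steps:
F(g, B) = 0
l(Q) = 1 + Q (l(Q) = Q + 1 = 1 + Q)
O(h, J) = 0 (O(h, J) = 2 - 1*2 = 2 - 2 = 0)
(112 + O(l(-4), F(-4, -4)))*150 = (112 + 0)*150 = 112*150 = 16800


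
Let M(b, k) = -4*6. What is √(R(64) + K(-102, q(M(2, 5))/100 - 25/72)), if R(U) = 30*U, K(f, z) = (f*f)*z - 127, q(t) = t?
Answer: I*√431646/10 ≈ 65.7*I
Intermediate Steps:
M(b, k) = -24
K(f, z) = -127 + z*f² (K(f, z) = f²*z - 127 = z*f² - 127 = -127 + z*f²)
√(R(64) + K(-102, q(M(2, 5))/100 - 25/72)) = √(30*64 + (-127 + (-24/100 - 25/72)*(-102)²)) = √(1920 + (-127 + (-24*1/100 - 25*1/72)*10404)) = √(1920 + (-127 + (-6/25 - 25/72)*10404)) = √(1920 + (-127 - 1057/1800*10404)) = √(1920 + (-127 - 305473/50)) = √(1920 - 311823/50) = √(-215823/50) = I*√431646/10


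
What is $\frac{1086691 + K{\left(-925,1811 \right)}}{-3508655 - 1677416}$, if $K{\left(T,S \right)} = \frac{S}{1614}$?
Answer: $- \frac{1753921085}{8370318594} \approx -0.20954$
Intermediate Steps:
$K{\left(T,S \right)} = \frac{S}{1614}$ ($K{\left(T,S \right)} = S \frac{1}{1614} = \frac{S}{1614}$)
$\frac{1086691 + K{\left(-925,1811 \right)}}{-3508655 - 1677416} = \frac{1086691 + \frac{1}{1614} \cdot 1811}{-3508655 - 1677416} = \frac{1086691 + \frac{1811}{1614}}{-5186071} = \frac{1753921085}{1614} \left(- \frac{1}{5186071}\right) = - \frac{1753921085}{8370318594}$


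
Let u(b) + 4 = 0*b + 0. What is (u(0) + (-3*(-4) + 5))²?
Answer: 169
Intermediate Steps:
u(b) = -4 (u(b) = -4 + (0*b + 0) = -4 + (0 + 0) = -4 + 0 = -4)
(u(0) + (-3*(-4) + 5))² = (-4 + (-3*(-4) + 5))² = (-4 + (12 + 5))² = (-4 + 17)² = 13² = 169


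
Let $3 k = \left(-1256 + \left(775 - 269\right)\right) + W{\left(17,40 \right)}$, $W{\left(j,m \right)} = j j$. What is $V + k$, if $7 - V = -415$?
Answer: $\frac{805}{3} \approx 268.33$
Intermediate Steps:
$W{\left(j,m \right)} = j^{2}$
$V = 422$ ($V = 7 - -415 = 7 + 415 = 422$)
$k = - \frac{461}{3}$ ($k = \frac{\left(-1256 + \left(775 - 269\right)\right) + 17^{2}}{3} = \frac{\left(-1256 + \left(775 - 269\right)\right) + 289}{3} = \frac{\left(-1256 + 506\right) + 289}{3} = \frac{-750 + 289}{3} = \frac{1}{3} \left(-461\right) = - \frac{461}{3} \approx -153.67$)
$V + k = 422 - \frac{461}{3} = \frac{805}{3}$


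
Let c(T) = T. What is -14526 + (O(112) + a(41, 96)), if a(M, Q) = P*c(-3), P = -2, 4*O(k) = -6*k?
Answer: -14688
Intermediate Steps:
O(k) = -3*k/2 (O(k) = (-6*k)/4 = -3*k/2)
a(M, Q) = 6 (a(M, Q) = -2*(-3) = 6)
-14526 + (O(112) + a(41, 96)) = -14526 + (-3/2*112 + 6) = -14526 + (-168 + 6) = -14526 - 162 = -14688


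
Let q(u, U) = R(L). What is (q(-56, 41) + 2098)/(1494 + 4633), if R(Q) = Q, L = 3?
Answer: 191/557 ≈ 0.34291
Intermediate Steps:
q(u, U) = 3
(q(-56, 41) + 2098)/(1494 + 4633) = (3 + 2098)/(1494 + 4633) = 2101/6127 = 2101*(1/6127) = 191/557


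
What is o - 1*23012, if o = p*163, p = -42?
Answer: -29858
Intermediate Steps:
o = -6846 (o = -42*163 = -6846)
o - 1*23012 = -6846 - 1*23012 = -6846 - 23012 = -29858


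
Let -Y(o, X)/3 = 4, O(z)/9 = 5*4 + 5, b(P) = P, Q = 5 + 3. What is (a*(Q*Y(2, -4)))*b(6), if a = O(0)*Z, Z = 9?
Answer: -1166400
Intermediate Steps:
Q = 8
O(z) = 225 (O(z) = 9*(5*4 + 5) = 9*(20 + 5) = 9*25 = 225)
Y(o, X) = -12 (Y(o, X) = -3*4 = -12)
a = 2025 (a = 225*9 = 2025)
(a*(Q*Y(2, -4)))*b(6) = (2025*(8*(-12)))*6 = (2025*(-96))*6 = -194400*6 = -1166400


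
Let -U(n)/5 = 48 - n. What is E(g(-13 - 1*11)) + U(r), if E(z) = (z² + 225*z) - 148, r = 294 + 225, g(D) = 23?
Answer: 7911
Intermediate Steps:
r = 519
E(z) = -148 + z² + 225*z
U(n) = -240 + 5*n (U(n) = -5*(48 - n) = -240 + 5*n)
E(g(-13 - 1*11)) + U(r) = (-148 + 23² + 225*23) + (-240 + 5*519) = (-148 + 529 + 5175) + (-240 + 2595) = 5556 + 2355 = 7911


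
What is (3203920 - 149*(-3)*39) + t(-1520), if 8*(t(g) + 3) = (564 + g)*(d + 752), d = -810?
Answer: 3228281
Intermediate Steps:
t(g) = -4092 - 29*g/4 (t(g) = -3 + ((564 + g)*(-810 + 752))/8 = -3 + ((564 + g)*(-58))/8 = -3 + (-32712 - 58*g)/8 = -3 + (-4089 - 29*g/4) = -4092 - 29*g/4)
(3203920 - 149*(-3)*39) + t(-1520) = (3203920 - 149*(-3)*39) + (-4092 - 29/4*(-1520)) = (3203920 + 447*39) + (-4092 + 11020) = (3203920 + 17433) + 6928 = 3221353 + 6928 = 3228281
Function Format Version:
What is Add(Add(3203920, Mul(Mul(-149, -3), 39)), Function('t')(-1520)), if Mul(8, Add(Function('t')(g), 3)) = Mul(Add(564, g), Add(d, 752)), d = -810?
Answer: 3228281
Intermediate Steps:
Function('t')(g) = Add(-4092, Mul(Rational(-29, 4), g)) (Function('t')(g) = Add(-3, Mul(Rational(1, 8), Mul(Add(564, g), Add(-810, 752)))) = Add(-3, Mul(Rational(1, 8), Mul(Add(564, g), -58))) = Add(-3, Mul(Rational(1, 8), Add(-32712, Mul(-58, g)))) = Add(-3, Add(-4089, Mul(Rational(-29, 4), g))) = Add(-4092, Mul(Rational(-29, 4), g)))
Add(Add(3203920, Mul(Mul(-149, -3), 39)), Function('t')(-1520)) = Add(Add(3203920, Mul(Mul(-149, -3), 39)), Add(-4092, Mul(Rational(-29, 4), -1520))) = Add(Add(3203920, Mul(447, 39)), Add(-4092, 11020)) = Add(Add(3203920, 17433), 6928) = Add(3221353, 6928) = 3228281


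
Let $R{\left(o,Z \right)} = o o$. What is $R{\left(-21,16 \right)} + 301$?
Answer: $742$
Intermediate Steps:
$R{\left(o,Z \right)} = o^{2}$
$R{\left(-21,16 \right)} + 301 = \left(-21\right)^{2} + 301 = 441 + 301 = 742$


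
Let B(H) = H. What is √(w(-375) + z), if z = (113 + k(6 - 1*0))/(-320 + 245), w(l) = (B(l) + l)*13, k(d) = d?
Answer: I*√2194107/15 ≈ 98.75*I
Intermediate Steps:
w(l) = 26*l (w(l) = (l + l)*13 = (2*l)*13 = 26*l)
z = -119/75 (z = (113 + (6 - 1*0))/(-320 + 245) = (113 + (6 + 0))/(-75) = (113 + 6)*(-1/75) = 119*(-1/75) = -119/75 ≈ -1.5867)
√(w(-375) + z) = √(26*(-375) - 119/75) = √(-9750 - 119/75) = √(-731369/75) = I*√2194107/15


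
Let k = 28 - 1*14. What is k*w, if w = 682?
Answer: 9548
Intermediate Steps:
k = 14 (k = 28 - 14 = 14)
k*w = 14*682 = 9548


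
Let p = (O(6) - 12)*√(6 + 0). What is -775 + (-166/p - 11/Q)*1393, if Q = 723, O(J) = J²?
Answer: -575648/723 - 115619*√6/72 ≈ -4729.6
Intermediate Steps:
p = 24*√6 (p = (6² - 12)*√(6 + 0) = (36 - 12)*√6 = 24*√6 ≈ 58.788)
-775 + (-166/p - 11/Q)*1393 = -775 + (-166*√6/144 - 11/723)*1393 = -775 + (-83*√6/72 - 11*1/723)*1393 = -775 + (-83*√6/72 - 11/723)*1393 = -775 + (-11/723 - 83*√6/72)*1393 = -775 + (-15323/723 - 115619*√6/72) = -575648/723 - 115619*√6/72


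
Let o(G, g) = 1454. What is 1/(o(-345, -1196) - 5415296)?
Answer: -1/5413842 ≈ -1.8471e-7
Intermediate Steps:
1/(o(-345, -1196) - 5415296) = 1/(1454 - 5415296) = 1/(-5413842) = -1/5413842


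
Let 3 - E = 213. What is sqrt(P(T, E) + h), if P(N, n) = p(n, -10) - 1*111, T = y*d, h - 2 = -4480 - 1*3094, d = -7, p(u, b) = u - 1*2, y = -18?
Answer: I*sqrt(7895) ≈ 88.854*I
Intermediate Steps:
E = -210 (E = 3 - 1*213 = 3 - 213 = -210)
p(u, b) = -2 + u (p(u, b) = u - 2 = -2 + u)
h = -7572 (h = 2 + (-4480 - 1*3094) = 2 + (-4480 - 3094) = 2 - 7574 = -7572)
T = 126 (T = -18*(-7) = 126)
P(N, n) = -113 + n (P(N, n) = (-2 + n) - 1*111 = (-2 + n) - 111 = -113 + n)
sqrt(P(T, E) + h) = sqrt((-113 - 210) - 7572) = sqrt(-323 - 7572) = sqrt(-7895) = I*sqrt(7895)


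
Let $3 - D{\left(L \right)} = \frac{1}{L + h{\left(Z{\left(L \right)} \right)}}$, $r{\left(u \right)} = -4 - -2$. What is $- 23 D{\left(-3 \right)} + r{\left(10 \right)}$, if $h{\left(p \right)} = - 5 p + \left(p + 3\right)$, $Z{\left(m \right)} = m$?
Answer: $- \frac{829}{12} \approx -69.083$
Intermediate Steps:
$h{\left(p \right)} = 3 - 4 p$ ($h{\left(p \right)} = - 5 p + \left(3 + p\right) = 3 - 4 p$)
$r{\left(u \right)} = -2$ ($r{\left(u \right)} = -4 + 2 = -2$)
$D{\left(L \right)} = 3 - \frac{1}{3 - 3 L}$ ($D{\left(L \right)} = 3 - \frac{1}{L - \left(-3 + 4 L\right)} = 3 - \frac{1}{3 - 3 L}$)
$- 23 D{\left(-3 \right)} + r{\left(10 \right)} = - 23 \frac{-8 + 9 \left(-3\right)}{3 \left(-1 - 3\right)} - 2 = - 23 \frac{-8 - 27}{3 \left(-4\right)} - 2 = - 23 \cdot \frac{1}{3} \left(- \frac{1}{4}\right) \left(-35\right) - 2 = \left(-23\right) \frac{35}{12} - 2 = - \frac{805}{12} - 2 = - \frac{829}{12}$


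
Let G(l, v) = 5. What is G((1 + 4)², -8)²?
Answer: 25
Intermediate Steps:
G((1 + 4)², -8)² = 5² = 25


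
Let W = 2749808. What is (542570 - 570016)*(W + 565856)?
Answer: -91001714144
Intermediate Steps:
(542570 - 570016)*(W + 565856) = (542570 - 570016)*(2749808 + 565856) = -27446*3315664 = -91001714144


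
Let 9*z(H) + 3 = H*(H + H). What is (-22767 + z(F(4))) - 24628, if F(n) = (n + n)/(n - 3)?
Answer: -426430/9 ≈ -47381.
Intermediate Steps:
F(n) = 2*n/(-3 + n) (F(n) = (2*n)/(-3 + n) = 2*n/(-3 + n))
z(H) = -1/3 + 2*H**2/9 (z(H) = -1/3 + (H*(H + H))/9 = -1/3 + (H*(2*H))/9 = -1/3 + (2*H**2)/9 = -1/3 + 2*H**2/9)
(-22767 + z(F(4))) - 24628 = (-22767 + (-1/3 + 2*(2*4/(-3 + 4))**2/9)) - 24628 = (-22767 + (-1/3 + 2*(2*4/1)**2/9)) - 24628 = (-22767 + (-1/3 + 2*(2*4*1)**2/9)) - 24628 = (-22767 + (-1/3 + (2/9)*8**2)) - 24628 = (-22767 + (-1/3 + (2/9)*64)) - 24628 = (-22767 + (-1/3 + 128/9)) - 24628 = (-22767 + 125/9) - 24628 = -204778/9 - 24628 = -426430/9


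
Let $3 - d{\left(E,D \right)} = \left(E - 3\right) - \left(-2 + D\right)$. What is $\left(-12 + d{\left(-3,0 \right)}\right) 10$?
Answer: $-50$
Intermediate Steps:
$d{\left(E,D \right)} = 4 + D - E$ ($d{\left(E,D \right)} = 3 - \left(\left(E - 3\right) - \left(-2 + D\right)\right) = 3 - \left(\left(-3 + E\right) - \left(-2 + D\right)\right) = 3 - \left(-1 + E - D\right) = 3 + \left(1 + D - E\right) = 4 + D - E$)
$\left(-12 + d{\left(-3,0 \right)}\right) 10 = \left(-12 + \left(4 + 0 - -3\right)\right) 10 = \left(-12 + \left(4 + 0 + 3\right)\right) 10 = \left(-12 + 7\right) 10 = \left(-5\right) 10 = -50$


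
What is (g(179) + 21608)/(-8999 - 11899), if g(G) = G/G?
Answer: -2401/2322 ≈ -1.0340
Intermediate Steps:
g(G) = 1
(g(179) + 21608)/(-8999 - 11899) = (1 + 21608)/(-8999 - 11899) = 21609/(-20898) = 21609*(-1/20898) = -2401/2322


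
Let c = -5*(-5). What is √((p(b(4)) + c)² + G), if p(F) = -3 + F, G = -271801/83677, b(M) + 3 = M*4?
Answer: 2*√2138627727687/83677 ≈ 34.954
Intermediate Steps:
b(M) = -3 + 4*M (b(M) = -3 + M*4 = -3 + 4*M)
c = 25
G = -271801/83677 (G = -271801*1/83677 = -271801/83677 ≈ -3.2482)
√((p(b(4)) + c)² + G) = √(((-3 + (-3 + 4*4)) + 25)² - 271801/83677) = √(((-3 + (-3 + 16)) + 25)² - 271801/83677) = √(((-3 + 13) + 25)² - 271801/83677) = √((10 + 25)² - 271801/83677) = √(35² - 271801/83677) = √(1225 - 271801/83677) = √(102232524/83677) = 2*√2138627727687/83677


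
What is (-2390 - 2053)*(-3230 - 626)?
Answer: 17132208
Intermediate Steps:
(-2390 - 2053)*(-3230 - 626) = -4443*(-3856) = 17132208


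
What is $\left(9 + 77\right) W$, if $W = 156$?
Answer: $13416$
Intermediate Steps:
$\left(9 + 77\right) W = \left(9 + 77\right) 156 = 86 \cdot 156 = 13416$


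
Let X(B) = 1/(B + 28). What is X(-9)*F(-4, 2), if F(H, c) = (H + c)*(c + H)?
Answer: 4/19 ≈ 0.21053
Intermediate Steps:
F(H, c) = (H + c)² (F(H, c) = (H + c)*(H + c) = (H + c)²)
X(B) = 1/(28 + B)
X(-9)*F(-4, 2) = (-4 + 2)²/(28 - 9) = (-2)²/19 = (1/19)*4 = 4/19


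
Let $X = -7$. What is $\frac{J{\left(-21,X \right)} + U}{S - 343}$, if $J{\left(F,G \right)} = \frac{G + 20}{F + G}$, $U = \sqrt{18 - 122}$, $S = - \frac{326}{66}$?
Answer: $\frac{429}{321496} - \frac{33 i \sqrt{26}}{5741} \approx 0.0013344 - 0.02931 i$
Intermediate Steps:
$S = - \frac{163}{33}$ ($S = \left(-326\right) \frac{1}{66} = - \frac{163}{33} \approx -4.9394$)
$U = 2 i \sqrt{26}$ ($U = \sqrt{-104} = 2 i \sqrt{26} \approx 10.198 i$)
$J{\left(F,G \right)} = \frac{20 + G}{F + G}$
$\frac{J{\left(-21,X \right)} + U}{S - 343} = \frac{\frac{20 - 7}{-21 - 7} + 2 i \sqrt{26}}{- \frac{163}{33} - 343} = \frac{\frac{1}{-28} \cdot 13 + 2 i \sqrt{26}}{- \frac{11482}{33}} = \left(\left(- \frac{1}{28}\right) 13 + 2 i \sqrt{26}\right) \left(- \frac{33}{11482}\right) = \left(- \frac{13}{28} + 2 i \sqrt{26}\right) \left(- \frac{33}{11482}\right) = \frac{429}{321496} - \frac{33 i \sqrt{26}}{5741}$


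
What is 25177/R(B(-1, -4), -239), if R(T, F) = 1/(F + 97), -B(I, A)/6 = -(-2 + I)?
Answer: -3575134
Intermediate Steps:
B(I, A) = -12 + 6*I (B(I, A) = -(-6)*(-2 + I) = -6*(2 - I) = -12 + 6*I)
R(T, F) = 1/(97 + F)
25177/R(B(-1, -4), -239) = 25177/(1/(97 - 239)) = 25177/(1/(-142)) = 25177/(-1/142) = 25177*(-142) = -3575134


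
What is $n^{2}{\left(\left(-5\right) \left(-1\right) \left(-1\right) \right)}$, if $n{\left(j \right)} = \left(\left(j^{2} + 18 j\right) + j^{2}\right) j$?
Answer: $40000$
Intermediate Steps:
$n{\left(j \right)} = j \left(2 j^{2} + 18 j\right)$ ($n{\left(j \right)} = \left(2 j^{2} + 18 j\right) j = j \left(2 j^{2} + 18 j\right)$)
$n^{2}{\left(\left(-5\right) \left(-1\right) \left(-1\right) \right)} = \left(2 \left(\left(-5\right) \left(-1\right) \left(-1\right)\right)^{2} \left(9 + \left(-5\right) \left(-1\right) \left(-1\right)\right)\right)^{2} = \left(2 \left(5 \left(-1\right)\right)^{2} \left(9 + 5 \left(-1\right)\right)\right)^{2} = \left(2 \left(-5\right)^{2} \left(9 - 5\right)\right)^{2} = \left(2 \cdot 25 \cdot 4\right)^{2} = 200^{2} = 40000$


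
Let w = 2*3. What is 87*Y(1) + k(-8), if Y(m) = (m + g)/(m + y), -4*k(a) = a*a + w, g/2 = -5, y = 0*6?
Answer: -1601/2 ≈ -800.50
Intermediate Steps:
w = 6
y = 0
g = -10 (g = 2*(-5) = -10)
k(a) = -3/2 - a**2/4 (k(a) = -(a*a + 6)/4 = -(a**2 + 6)/4 = -(6 + a**2)/4 = -3/2 - a**2/4)
Y(m) = (-10 + m)/m (Y(m) = (m - 10)/(m + 0) = (-10 + m)/m)
87*Y(1) + k(-8) = 87*((-10 + 1)/1) + (-3/2 - 1/4*(-8)**2) = 87*(1*(-9)) + (-3/2 - 1/4*64) = 87*(-9) + (-3/2 - 16) = -783 - 35/2 = -1601/2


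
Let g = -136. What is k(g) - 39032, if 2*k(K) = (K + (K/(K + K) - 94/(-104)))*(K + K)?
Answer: -269450/13 ≈ -20727.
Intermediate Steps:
k(K) = K*(73/52 + K) (k(K) = ((K + (K/(K + K) - 94/(-104)))*(K + K))/2 = ((K + (K/((2*K)) - 94*(-1/104)))*(2*K))/2 = ((K + (K*(1/(2*K)) + 47/52))*(2*K))/2 = ((K + (½ + 47/52))*(2*K))/2 = ((K + 73/52)*(2*K))/2 = ((73/52 + K)*(2*K))/2 = (2*K*(73/52 + K))/2 = K*(73/52 + K))
k(g) - 39032 = (1/52)*(-136)*(73 + 52*(-136)) - 39032 = (1/52)*(-136)*(73 - 7072) - 39032 = (1/52)*(-136)*(-6999) - 39032 = 237966/13 - 39032 = -269450/13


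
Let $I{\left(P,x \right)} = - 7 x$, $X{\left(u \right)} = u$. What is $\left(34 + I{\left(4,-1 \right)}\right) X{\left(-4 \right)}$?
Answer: $-164$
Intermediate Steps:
$\left(34 + I{\left(4,-1 \right)}\right) X{\left(-4 \right)} = \left(34 - -7\right) \left(-4\right) = \left(34 + 7\right) \left(-4\right) = 41 \left(-4\right) = -164$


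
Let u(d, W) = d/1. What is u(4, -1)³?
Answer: 64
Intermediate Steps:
u(d, W) = d (u(d, W) = d*1 = d)
u(4, -1)³ = 4³ = 64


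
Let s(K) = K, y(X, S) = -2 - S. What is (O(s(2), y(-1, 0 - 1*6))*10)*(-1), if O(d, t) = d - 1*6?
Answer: 40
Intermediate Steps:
O(d, t) = -6 + d (O(d, t) = d - 6 = -6 + d)
(O(s(2), y(-1, 0 - 1*6))*10)*(-1) = ((-6 + 2)*10)*(-1) = -4*10*(-1) = -40*(-1) = 40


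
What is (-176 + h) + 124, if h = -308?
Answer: -360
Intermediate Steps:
(-176 + h) + 124 = (-176 - 308) + 124 = -484 + 124 = -360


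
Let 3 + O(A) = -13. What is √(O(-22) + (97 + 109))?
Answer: √190 ≈ 13.784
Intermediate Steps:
O(A) = -16 (O(A) = -3 - 13 = -16)
√(O(-22) + (97 + 109)) = √(-16 + (97 + 109)) = √(-16 + 206) = √190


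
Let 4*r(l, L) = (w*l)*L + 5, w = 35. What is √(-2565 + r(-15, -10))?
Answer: I*√5005/2 ≈ 35.373*I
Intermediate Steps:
r(l, L) = 5/4 + 35*L*l/4 (r(l, L) = ((35*l)*L + 5)/4 = (35*L*l + 5)/4 = (5 + 35*L*l)/4 = 5/4 + 35*L*l/4)
√(-2565 + r(-15, -10)) = √(-2565 + (5/4 + (35/4)*(-10)*(-15))) = √(-2565 + (5/4 + 2625/2)) = √(-2565 + 5255/4) = √(-5005/4) = I*√5005/2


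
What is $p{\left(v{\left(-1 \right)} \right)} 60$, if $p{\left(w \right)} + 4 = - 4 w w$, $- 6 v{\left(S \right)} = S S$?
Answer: $- \frac{740}{3} \approx -246.67$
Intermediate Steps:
$v{\left(S \right)} = - \frac{S^{2}}{6}$ ($v{\left(S \right)} = - \frac{S S}{6} = - \frac{S^{2}}{6}$)
$p{\left(w \right)} = -4 - 4 w^{2}$ ($p{\left(w \right)} = -4 + - 4 w w = -4 - 4 w^{2}$)
$p{\left(v{\left(-1 \right)} \right)} 60 = \left(-4 - 4 \left(- \frac{\left(-1\right)^{2}}{6}\right)^{2}\right) 60 = \left(-4 - 4 \left(\left(- \frac{1}{6}\right) 1\right)^{2}\right) 60 = \left(-4 - 4 \left(- \frac{1}{6}\right)^{2}\right) 60 = \left(-4 - \frac{1}{9}\right) 60 = \left(- \frac{37}{9}\right) 60 = - \frac{740}{3}$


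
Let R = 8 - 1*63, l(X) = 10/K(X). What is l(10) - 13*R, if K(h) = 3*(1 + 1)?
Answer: 2150/3 ≈ 716.67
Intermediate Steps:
K(h) = 6 (K(h) = 3*2 = 6)
l(X) = 5/3 (l(X) = 10/6 = 10*(⅙) = 5/3)
R = -55 (R = 8 - 63 = -55)
l(10) - 13*R = 5/3 - 13*(-55) = 5/3 + 715 = 2150/3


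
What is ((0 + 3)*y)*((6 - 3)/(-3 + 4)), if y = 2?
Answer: 18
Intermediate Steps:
((0 + 3)*y)*((6 - 3)/(-3 + 4)) = ((0 + 3)*2)*((6 - 3)/(-3 + 4)) = (3*2)*(3/1) = 6*(3*1) = 6*3 = 18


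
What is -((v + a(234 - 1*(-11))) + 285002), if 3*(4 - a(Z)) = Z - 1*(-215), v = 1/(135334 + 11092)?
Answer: -125129509711/439278 ≈ -2.8485e+5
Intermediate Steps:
v = 1/146426 ≈ 6.8294e-6
a(Z) = -203/3 - Z/3 (a(Z) = 4 - (Z - 1*(-215))/3 = 4 - (Z + 215)/3 = 4 - (215 + Z)/3 = 4 + (-215/3 - Z/3) = -203/3 - Z/3)
-((v + a(234 - 1*(-11))) + 285002) = -((1/146426 + (-203/3 - (234 - 1*(-11))/3)) + 285002) = -((1/146426 + (-203/3 - (234 + 11)/3)) + 285002) = -((1/146426 + (-203/3 - ⅓*245)) + 285002) = -((1/146426 + (-203/3 - 245/3)) + 285002) = -((1/146426 - 448/3) + 285002) = -(-65598845/439278 + 285002) = -1*125129509711/439278 = -125129509711/439278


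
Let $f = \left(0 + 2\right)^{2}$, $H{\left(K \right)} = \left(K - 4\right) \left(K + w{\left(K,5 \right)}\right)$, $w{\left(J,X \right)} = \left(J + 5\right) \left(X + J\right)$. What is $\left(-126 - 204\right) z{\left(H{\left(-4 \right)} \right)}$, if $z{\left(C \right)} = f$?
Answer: $-1320$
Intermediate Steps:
$w{\left(J,X \right)} = \left(5 + J\right) \left(J + X\right)$
$H{\left(K \right)} = \left(-4 + K\right) \left(25 + K^{2} + 11 K\right)$ ($H{\left(K \right)} = \left(K - 4\right) \left(K + \left(K^{2} + 5 K + 5 \cdot 5 + K 5\right)\right) = \left(-4 + K\right) \left(K + \left(K^{2} + 5 K + 25 + 5 K\right)\right) = \left(-4 + K\right) \left(K + \left(25 + K^{2} + 10 K\right)\right) = \left(-4 + K\right) \left(25 + K^{2} + 11 K\right)$)
$f = 4$ ($f = 2^{2} = 4$)
$z{\left(C \right)} = 4$
$\left(-126 - 204\right) z{\left(H{\left(-4 \right)} \right)} = \left(-126 - 204\right) 4 = \left(-330\right) 4 = -1320$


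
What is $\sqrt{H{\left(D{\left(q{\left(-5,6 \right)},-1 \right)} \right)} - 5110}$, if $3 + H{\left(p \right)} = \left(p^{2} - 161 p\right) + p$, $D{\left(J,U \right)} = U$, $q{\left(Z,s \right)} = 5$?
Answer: $2 i \sqrt{1238} \approx 70.37 i$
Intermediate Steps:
$H{\left(p \right)} = -3 + p^{2} - 160 p$ ($H{\left(p \right)} = -3 + \left(\left(p^{2} - 161 p\right) + p\right) = -3 + \left(p^{2} - 160 p\right) = -3 + p^{2} - 160 p$)
$\sqrt{H{\left(D{\left(q{\left(-5,6 \right)},-1 \right)} \right)} - 5110} = \sqrt{\left(-3 + \left(-1\right)^{2} - -160\right) - 5110} = \sqrt{\left(-3 + 1 + 160\right) - 5110} = \sqrt{158 - 5110} = \sqrt{-4952} = 2 i \sqrt{1238}$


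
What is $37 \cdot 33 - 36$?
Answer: $1185$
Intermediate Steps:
$37 \cdot 33 - 36 = 1221 - 36 = 1185$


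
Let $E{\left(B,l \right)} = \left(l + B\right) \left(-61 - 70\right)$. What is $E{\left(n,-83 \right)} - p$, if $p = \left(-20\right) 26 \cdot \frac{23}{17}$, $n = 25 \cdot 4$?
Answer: $- \frac{25899}{17} \approx -1523.5$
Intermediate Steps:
$n = 100$
$E{\left(B,l \right)} = - 131 B - 131 l$ ($E{\left(B,l \right)} = \left(B + l\right) \left(-131\right) = - 131 B - 131 l$)
$p = - \frac{11960}{17}$ ($p = - 520 \cdot 23 \cdot \frac{1}{17} = \left(-520\right) \frac{23}{17} = - \frac{11960}{17} \approx -703.53$)
$E{\left(n,-83 \right)} - p = \left(\left(-131\right) 100 - -10873\right) - - \frac{11960}{17} = \left(-13100 + 10873\right) + \frac{11960}{17} = -2227 + \frac{11960}{17} = - \frac{25899}{17}$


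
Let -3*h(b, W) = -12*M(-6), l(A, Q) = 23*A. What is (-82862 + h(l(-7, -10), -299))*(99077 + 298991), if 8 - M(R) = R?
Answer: -32962418808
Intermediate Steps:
M(R) = 8 - R
h(b, W) = 56 (h(b, W) = -(-4)*(8 - 1*(-6)) = -(-4)*(8 + 6) = -(-4)*14 = -1/3*(-168) = 56)
(-82862 + h(l(-7, -10), -299))*(99077 + 298991) = (-82862 + 56)*(99077 + 298991) = -82806*398068 = -32962418808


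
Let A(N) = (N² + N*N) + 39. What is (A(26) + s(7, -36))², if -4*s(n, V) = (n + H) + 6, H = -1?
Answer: 1926544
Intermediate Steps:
s(n, V) = -5/4 - n/4 (s(n, V) = -((n - 1) + 6)/4 = -((-1 + n) + 6)/4 = -(5 + n)/4 = -5/4 - n/4)
A(N) = 39 + 2*N² (A(N) = (N² + N²) + 39 = 2*N² + 39 = 39 + 2*N²)
(A(26) + s(7, -36))² = ((39 + 2*26²) + (-5/4 - ¼*7))² = ((39 + 2*676) + (-5/4 - 7/4))² = ((39 + 1352) - 3)² = (1391 - 3)² = 1388² = 1926544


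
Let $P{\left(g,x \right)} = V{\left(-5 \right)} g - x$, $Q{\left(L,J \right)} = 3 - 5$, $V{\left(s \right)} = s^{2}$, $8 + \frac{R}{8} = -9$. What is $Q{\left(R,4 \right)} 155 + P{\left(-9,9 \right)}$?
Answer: $-544$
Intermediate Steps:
$R = -136$ ($R = -64 + 8 \left(-9\right) = -64 - 72 = -136$)
$Q{\left(L,J \right)} = -2$
$P{\left(g,x \right)} = - x + 25 g$ ($P{\left(g,x \right)} = \left(-5\right)^{2} g - x = 25 g - x = - x + 25 g$)
$Q{\left(R,4 \right)} 155 + P{\left(-9,9 \right)} = \left(-2\right) 155 + \left(\left(-1\right) 9 + 25 \left(-9\right)\right) = -310 - 234 = -544$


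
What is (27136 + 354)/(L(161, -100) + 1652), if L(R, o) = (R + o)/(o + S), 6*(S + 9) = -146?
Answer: 10996000/660617 ≈ 16.645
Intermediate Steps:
S = -100/3 (S = -9 + (⅙)*(-146) = -9 - 73/3 = -100/3 ≈ -33.333)
L(R, o) = (R + o)/(-100/3 + o) (L(R, o) = (R + o)/(o - 100/3) = (R + o)/(-100/3 + o))
(27136 + 354)/(L(161, -100) + 1652) = (27136 + 354)/(3*(161 - 100)/(-100 + 3*(-100)) + 1652) = 27490/(3*61/(-100 - 300) + 1652) = 27490/(3*61/(-400) + 1652) = 27490/(3*(-1/400)*61 + 1652) = 27490/(-183/400 + 1652) = 27490/(660617/400) = 27490*(400/660617) = 10996000/660617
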